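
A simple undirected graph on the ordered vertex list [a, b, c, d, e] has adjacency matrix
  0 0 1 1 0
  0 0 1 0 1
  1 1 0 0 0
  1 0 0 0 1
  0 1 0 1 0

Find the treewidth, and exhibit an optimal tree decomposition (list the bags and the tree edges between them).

Treewidth 2.
One optimal decomposition is:
Bags: B1 = {a, c, d}  B2 = {b, c, d}  B3 = {b, d, e}
Tree: B1–B2, B2–B3

The largest bag has 3 vertices, giving width 2; this decomposition certifies tw(G) ≤ 2. For the lower bound, G contains the cycle d–a–c–b–e–d, so G is not a forest; only forests have treewidth ≤ 1, hence tw(G) ≥ 2. Therefore the treewidth is 2.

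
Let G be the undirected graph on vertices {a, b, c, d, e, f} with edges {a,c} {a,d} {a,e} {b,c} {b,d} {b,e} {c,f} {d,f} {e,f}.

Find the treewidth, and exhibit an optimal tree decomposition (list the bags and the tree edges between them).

Treewidth 3.
One such decomposition:
Bags: B1 = {a, b, c, f}  B2 = {a, b, d, f}  B3 = {a, b, e, f}
Tree: B1–B2, B2–B3

The largest bag has 4 vertices, giving width 3; this decomposition certifies tw(G) ≤ 3. For the lower bound: the 4 vertex sets {c,f}, {b,d}, {a}, {e} are disjoint, each induces a connected subgraph, and every pair is joined by at least one edge of G. Contracting each set to a single vertex therefore yields K_{4} as a minor, and since treewidth is minor-monotone, tw(G) ≥ tw(K_{4}) = 3. The upper and lower bounds meet at 3, so that is the treewidth.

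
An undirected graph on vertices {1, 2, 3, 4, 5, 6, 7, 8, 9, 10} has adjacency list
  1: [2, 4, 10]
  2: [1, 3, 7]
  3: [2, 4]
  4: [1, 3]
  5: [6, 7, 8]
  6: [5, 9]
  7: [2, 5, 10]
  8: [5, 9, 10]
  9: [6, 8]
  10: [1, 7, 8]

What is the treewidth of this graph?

A width-2 tree decomposition is:
Bags: B1 = {1, 3, 4}  B2 = {1, 2, 3}  B3 = {1, 2, 10}  B4 = {2, 7, 10}  B5 = {7, 8, 10}  B6 = {5, 7, 8}  B7 = {5, 8, 9}  B8 = {5, 6, 9}
Tree: B1–B2, B2–B3, B3–B4, B4–B5, B5–B6, B6–B7, B7–B8
The largest bag has 3 vertices, giving width 2; this decomposition certifies tw(G) ≤ 2. The edges 4–3–2–1–4 form a cycle, so G is not a tree and its treewidth is at least 2. The upper and lower bounds meet at 2, so that is the treewidth.

2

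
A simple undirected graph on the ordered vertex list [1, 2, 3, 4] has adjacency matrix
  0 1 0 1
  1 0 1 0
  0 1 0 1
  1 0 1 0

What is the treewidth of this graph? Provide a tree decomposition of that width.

Treewidth 2.
Bags: B1 = {2, 3, 4}  B2 = {1, 2, 4}
Tree: B1–B2

The largest bag has 3 vertices, giving width 2; this decomposition certifies tw(G) ≤ 2. For the lower bound, G contains the cycle 4–3–2–1–4, so G is not a forest; only forests have treewidth ≤ 1, hence tw(G) ≥ 2. Hence tw(G) = 2 exactly.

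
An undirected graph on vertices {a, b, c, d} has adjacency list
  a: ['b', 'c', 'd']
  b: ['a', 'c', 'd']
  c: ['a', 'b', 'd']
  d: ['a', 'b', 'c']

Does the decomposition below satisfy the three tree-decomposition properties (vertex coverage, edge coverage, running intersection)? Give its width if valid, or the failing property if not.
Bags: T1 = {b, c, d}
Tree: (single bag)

No — vertex a appears in no bag.

A tree decomposition must satisfy three properties: every vertex lies in some bag; for every edge, both endpoints lie together in some bag; and for every vertex, the bags containing it form a connected subtree. Here vertex a appears in no bag, so the decomposition is invalid.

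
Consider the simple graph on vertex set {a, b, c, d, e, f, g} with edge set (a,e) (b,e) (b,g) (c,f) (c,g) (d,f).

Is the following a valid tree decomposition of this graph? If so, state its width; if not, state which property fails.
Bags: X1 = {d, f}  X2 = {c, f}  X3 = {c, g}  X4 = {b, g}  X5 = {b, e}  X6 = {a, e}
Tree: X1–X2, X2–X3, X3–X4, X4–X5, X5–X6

Yes; width 1.

Vertex coverage: the bags together contain {a, b, c, d, e, f, g}, the full vertex set. Edge coverage: each edge of G has both endpoints in at least one bag. Running intersection: for every vertex, the bags containing it form a connected subtree. All three properties hold, so this is a valid tree decomposition of width max|bag| − 1 = 1, and hence tw(G) ≤ 1.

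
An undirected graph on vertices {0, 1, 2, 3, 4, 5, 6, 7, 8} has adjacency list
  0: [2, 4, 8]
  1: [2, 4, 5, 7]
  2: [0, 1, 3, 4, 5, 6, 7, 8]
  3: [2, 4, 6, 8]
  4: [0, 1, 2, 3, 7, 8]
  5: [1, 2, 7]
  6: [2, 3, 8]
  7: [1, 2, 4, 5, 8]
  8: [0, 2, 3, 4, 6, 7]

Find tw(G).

3

A width-3 tree decomposition is:
Bags: B1 = {2, 3, 4, 8}  B2 = {2, 4, 7, 8}  B3 = {2, 3, 6, 8}  B4 = {0, 2, 4, 8}  B5 = {1, 2, 4, 7}  B6 = {1, 2, 5, 7}
Tree: B1–B2, B1–B3, B1–B4, B2–B5, B5–B6
Every bag has size at most 4, so the width is 4 − 1 = 3 and tw(G) ≤ 3. Conversely, {0, 2, 4, 8} is a clique of size 4, and the vertices of any clique must share a bag in every tree decomposition; so some bag has ≥ 4 vertices and tw(G) ≥ 3. Therefore the treewidth is 3.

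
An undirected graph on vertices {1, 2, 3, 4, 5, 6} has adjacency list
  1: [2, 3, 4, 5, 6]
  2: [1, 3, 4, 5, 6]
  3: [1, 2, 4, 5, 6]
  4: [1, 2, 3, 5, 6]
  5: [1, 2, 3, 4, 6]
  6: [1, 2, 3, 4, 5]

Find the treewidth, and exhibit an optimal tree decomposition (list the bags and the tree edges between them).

A single bag containing all 6 vertices is trivially a valid decomposition of width 5. Conversely, {1, 2, 3, 4, 5, 6} is a clique of size 6, and the vertices of any clique must share a bag in every tree decomposition; so some bag has ≥ 6 vertices and tw(G) ≥ 5. Hence tw(G) = 5 exactly.

Treewidth 5.
One optimal decomposition is:
Bags: B1 = {1, 2, 3, 4, 5, 6}
Tree: (single bag)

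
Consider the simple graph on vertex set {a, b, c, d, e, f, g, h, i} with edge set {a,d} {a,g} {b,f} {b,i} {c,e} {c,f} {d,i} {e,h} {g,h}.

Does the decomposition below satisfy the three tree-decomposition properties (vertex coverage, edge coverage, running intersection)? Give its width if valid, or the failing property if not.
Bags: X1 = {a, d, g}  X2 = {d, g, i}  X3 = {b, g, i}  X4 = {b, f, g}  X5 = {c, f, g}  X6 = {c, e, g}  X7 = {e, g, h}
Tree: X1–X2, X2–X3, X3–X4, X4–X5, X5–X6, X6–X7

Vertex coverage: the bags together contain {a, b, c, d, e, f, g, h, i}, the full vertex set. Edge coverage: each edge of G has both endpoints in at least one bag. Running intersection: for every vertex, the bags containing it form a connected subtree. All three properties hold, so this is a valid tree decomposition of width max|bag| − 1 = 2, and hence tw(G) ≤ 2.

Yes; width 2.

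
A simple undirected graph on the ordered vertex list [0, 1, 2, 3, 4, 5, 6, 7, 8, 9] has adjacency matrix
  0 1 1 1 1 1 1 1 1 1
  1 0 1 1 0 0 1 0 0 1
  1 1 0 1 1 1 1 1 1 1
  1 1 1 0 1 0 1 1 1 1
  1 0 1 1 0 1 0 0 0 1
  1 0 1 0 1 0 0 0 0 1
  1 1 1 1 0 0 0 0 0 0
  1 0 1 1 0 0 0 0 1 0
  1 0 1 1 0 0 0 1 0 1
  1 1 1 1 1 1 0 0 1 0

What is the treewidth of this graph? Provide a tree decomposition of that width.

Treewidth 4.
One such decomposition:
Bags: B1 = {0, 2, 4, 5, 9}  B2 = {0, 2, 3, 4, 9}  B3 = {0, 1, 2, 3, 9}  B4 = {0, 2, 3, 8, 9}  B5 = {0, 2, 3, 7, 8}  B6 = {0, 1, 2, 3, 6}
Tree: B1–B2, B2–B3, B2–B4, B4–B5, B3–B6

Each bag holds 5 vertices, so the decomposition has width 4, which upper-bounds the treewidth. Conversely, {0, 2, 3, 8, 9} is a clique of size 5, and the vertices of any clique must share a bag in every tree decomposition; so some bag has ≥ 5 vertices and tw(G) ≥ 4. Hence tw(G) = 4 exactly.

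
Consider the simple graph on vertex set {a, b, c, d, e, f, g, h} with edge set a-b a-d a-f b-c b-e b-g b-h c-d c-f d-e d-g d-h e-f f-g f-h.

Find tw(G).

3

A width-3 tree decomposition is:
Bags: B1 = {b, d, f, h}  B2 = {b, d, f, g}  B3 = {a, b, d, f}  B4 = {b, d, e, f}  B5 = {b, c, d, f}
Tree: B1–B2, B2–B3, B3–B4, B4–B5
Each bag holds 4 vertices, so the decomposition has width 3, which upper-bounds the treewidth. For the lower bound: the 4 vertex sets {f,h}, {d,g}, {b}, {a} are disjoint, each induces a connected subgraph, and every pair is joined by at least one edge of G. Contracting each set to a single vertex therefore yields K_{4} as a minor, and since treewidth is minor-monotone, tw(G) ≥ tw(K_{4}) = 3. Combining the bounds, tw(G) = 3.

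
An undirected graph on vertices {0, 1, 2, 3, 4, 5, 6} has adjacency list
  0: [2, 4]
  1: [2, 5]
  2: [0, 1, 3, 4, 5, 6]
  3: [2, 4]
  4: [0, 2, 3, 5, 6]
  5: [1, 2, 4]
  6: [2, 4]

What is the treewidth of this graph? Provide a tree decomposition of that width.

The largest bag has 3 vertices, giving width 2; this decomposition certifies tw(G) ≤ 2. Conversely, {1, 2, 5} is a clique of size 3, and the vertices of any clique must share a bag in every tree decomposition; so some bag has ≥ 3 vertices and tw(G) ≥ 2. Hence tw(G) = 2 exactly.

Treewidth 2.
One optimal decomposition is:
Bags: B1 = {0, 2, 4}  B2 = {2, 4, 5}  B3 = {2, 4, 6}  B4 = {1, 2, 5}  B5 = {2, 3, 4}
Tree: B1–B2, B1–B3, B2–B4, B3–B5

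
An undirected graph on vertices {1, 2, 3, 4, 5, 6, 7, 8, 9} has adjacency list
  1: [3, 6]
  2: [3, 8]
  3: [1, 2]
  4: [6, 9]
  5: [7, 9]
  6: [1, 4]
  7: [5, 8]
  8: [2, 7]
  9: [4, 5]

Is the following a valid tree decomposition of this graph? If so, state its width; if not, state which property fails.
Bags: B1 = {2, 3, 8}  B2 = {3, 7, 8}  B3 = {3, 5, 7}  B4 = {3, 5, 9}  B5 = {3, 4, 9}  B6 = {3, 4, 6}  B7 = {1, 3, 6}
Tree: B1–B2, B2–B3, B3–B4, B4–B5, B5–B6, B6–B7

Yes; width 2.

Checking the three conditions: (i) the bags cover all of {1, 2, 3, 4, 5, 6, 7, 8, 9}; (ii) for each edge, some bag contains both endpoints; (iii) the bags containing any fixed vertex form a subtree. All hold, so the decomposition is valid with width 3 − 1 = 2.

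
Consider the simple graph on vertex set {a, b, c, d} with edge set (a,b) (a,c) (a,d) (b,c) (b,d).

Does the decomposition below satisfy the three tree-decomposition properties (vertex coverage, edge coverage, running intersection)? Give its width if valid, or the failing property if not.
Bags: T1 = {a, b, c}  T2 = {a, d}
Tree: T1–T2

A tree decomposition must satisfy three properties: every vertex lies in some bag; for every edge, both endpoints lie together in some bag; and for every vertex, the bags containing it form a connected subtree. Here edge (b,d) lies in no bag, so the decomposition is invalid.

No — edge (b,d) lies in no bag.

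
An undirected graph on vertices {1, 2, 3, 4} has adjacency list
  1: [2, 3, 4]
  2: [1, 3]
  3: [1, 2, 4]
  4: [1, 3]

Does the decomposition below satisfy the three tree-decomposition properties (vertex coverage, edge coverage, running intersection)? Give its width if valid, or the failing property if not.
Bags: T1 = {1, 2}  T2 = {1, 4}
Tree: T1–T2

No — vertex 3 appears in no bag.

A tree decomposition must satisfy three properties: every vertex lies in some bag; for every edge, both endpoints lie together in some bag; and for every vertex, the bags containing it form a connected subtree. Here vertex 3 appears in no bag, so the decomposition is invalid.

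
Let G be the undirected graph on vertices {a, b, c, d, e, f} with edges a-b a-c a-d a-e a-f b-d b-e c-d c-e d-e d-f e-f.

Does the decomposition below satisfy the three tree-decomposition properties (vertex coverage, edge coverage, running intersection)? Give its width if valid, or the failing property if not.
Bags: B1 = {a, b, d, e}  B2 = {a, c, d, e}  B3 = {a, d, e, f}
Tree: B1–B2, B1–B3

Every vertex of G appears in some bag (union = {a, b, c, d, e, f}); every edge is covered by a bag; and for each vertex v the set of bags containing v is connected in the bag tree. The decomposition is therefore valid. The largest bag has 4 vertices, so the width is 3.

Yes; width 3.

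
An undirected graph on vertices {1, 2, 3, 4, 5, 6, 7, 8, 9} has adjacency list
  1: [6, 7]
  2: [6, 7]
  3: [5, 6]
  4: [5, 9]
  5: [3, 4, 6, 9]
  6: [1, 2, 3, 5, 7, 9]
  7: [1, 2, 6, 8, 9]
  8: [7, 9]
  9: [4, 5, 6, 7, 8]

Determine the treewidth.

2

A width-2 tree decomposition is:
Bags: B1 = {1, 6, 7}  B2 = {2, 6, 7}  B3 = {6, 7, 9}  B4 = {5, 6, 9}  B5 = {4, 5, 9}  B6 = {3, 5, 6}  B7 = {7, 8, 9}
Tree: B1–B2, B1–B3, B3–B4, B4–B5, B4–B6, B3–B7
The largest bag has 3 vertices, giving width 2; this decomposition certifies tw(G) ≤ 2. For the lower bound, the 3 vertices {7, 8, 9} are pairwise adjacent, and any tree decomposition puts a clique entirely inside one bag — forcing width ≥ 2. Therefore the treewidth is 2.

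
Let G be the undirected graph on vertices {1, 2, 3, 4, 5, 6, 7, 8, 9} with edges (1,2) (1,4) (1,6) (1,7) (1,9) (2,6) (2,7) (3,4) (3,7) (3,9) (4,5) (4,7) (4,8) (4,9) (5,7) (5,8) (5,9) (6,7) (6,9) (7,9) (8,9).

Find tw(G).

3

A width-3 tree decomposition is:
Bags: B1 = {1, 6, 7, 9}  B2 = {1, 2, 6, 7}  B3 = {1, 4, 7, 9}  B4 = {4, 5, 7, 9}  B5 = {3, 4, 7, 9}  B6 = {4, 5, 8, 9}
Tree: B1–B2, B1–B3, B3–B4, B4–B5, B4–B6
The largest bag has 4 vertices, giving width 3; this decomposition certifies tw(G) ≤ 3. On the other hand G contains the 4-clique {4, 5, 8, 9}. A clique must lie in a single bag of any decomposition, so no decomposition can have width below 3. The upper and lower bounds meet at 3, so that is the treewidth.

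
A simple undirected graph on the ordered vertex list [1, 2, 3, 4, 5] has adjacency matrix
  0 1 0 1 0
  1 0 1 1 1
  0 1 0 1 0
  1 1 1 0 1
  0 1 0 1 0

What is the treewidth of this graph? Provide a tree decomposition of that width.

Treewidth 2.
One optimal decomposition is:
Bags: B1 = {2, 4, 5}  B2 = {2, 3, 4}  B3 = {1, 2, 4}
Tree: B1–B2, B1–B3

Every bag has size at most 3, so the width is 3 − 1 = 2 and tw(G) ≤ 2. For the lower bound, the 3 vertices {1, 2, 4} are pairwise adjacent, and any tree decomposition puts a clique entirely inside one bag — forcing width ≥ 2. Combining the bounds, tw(G) = 2.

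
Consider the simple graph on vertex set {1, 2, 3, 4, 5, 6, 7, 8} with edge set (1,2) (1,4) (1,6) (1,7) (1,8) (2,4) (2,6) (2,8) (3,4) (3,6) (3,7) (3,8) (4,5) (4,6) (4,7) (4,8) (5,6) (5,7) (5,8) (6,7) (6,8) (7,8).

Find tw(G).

A width-4 tree decomposition is:
Bags: B1 = {1, 4, 6, 7, 8}  B2 = {1, 2, 4, 6, 8}  B3 = {4, 5, 6, 7, 8}  B4 = {3, 4, 6, 7, 8}
Tree: B1–B2, B1–B3, B1–B4
Each bag holds 5 vertices, so the decomposition has width 4, which upper-bounds the treewidth. Conversely, {1, 2, 4, 6, 8} is a clique of size 5, and the vertices of any clique must share a bag in every tree decomposition; so some bag has ≥ 5 vertices and tw(G) ≥ 4. Therefore the treewidth is 4.

4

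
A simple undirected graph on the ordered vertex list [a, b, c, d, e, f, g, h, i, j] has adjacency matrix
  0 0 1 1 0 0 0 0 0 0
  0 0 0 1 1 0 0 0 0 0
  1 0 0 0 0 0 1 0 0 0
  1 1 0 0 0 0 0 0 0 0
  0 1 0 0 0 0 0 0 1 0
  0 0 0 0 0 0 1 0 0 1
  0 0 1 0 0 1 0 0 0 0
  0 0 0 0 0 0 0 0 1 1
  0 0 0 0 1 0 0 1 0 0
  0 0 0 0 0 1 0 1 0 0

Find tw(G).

2

A width-2 tree decomposition is:
Bags: B1 = {c, f, g}  B2 = {a, c, f}  B3 = {a, d, f}  B4 = {b, d, f}  B5 = {b, e, f}  B6 = {e, f, i}  B7 = {f, h, i}  B8 = {f, h, j}
Tree: B1–B2, B2–B3, B3–B4, B4–B5, B5–B6, B6–B7, B7–B8
Every bag has size at most 3, so the width is 3 − 1 = 2 and tw(G) ≤ 2. For the lower bound, G contains the cycle f–g–c–a–d–b–e–i–h–j–f, so G is not a forest; only forests have treewidth ≤ 1, hence tw(G) ≥ 2. The upper and lower bounds meet at 2, so that is the treewidth.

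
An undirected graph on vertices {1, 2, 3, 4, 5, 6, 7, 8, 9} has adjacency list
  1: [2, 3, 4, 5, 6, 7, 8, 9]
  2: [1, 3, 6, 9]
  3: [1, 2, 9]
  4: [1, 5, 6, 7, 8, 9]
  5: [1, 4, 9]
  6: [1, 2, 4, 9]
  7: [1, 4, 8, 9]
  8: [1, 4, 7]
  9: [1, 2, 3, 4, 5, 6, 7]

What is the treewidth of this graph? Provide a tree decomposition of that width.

Every bag has size at most 4, so the width is 4 − 1 = 3 and tw(G) ≤ 3. Conversely, {1, 4, 7, 8} is a clique of size 4, and the vertices of any clique must share a bag in every tree decomposition; so some bag has ≥ 4 vertices and tw(G) ≥ 3. The upper and lower bounds meet at 3, so that is the treewidth.

Treewidth 3.
One optimal decomposition is:
Bags: B1 = {1, 4, 7, 9}  B2 = {1, 4, 5, 9}  B3 = {1, 4, 7, 8}  B4 = {1, 4, 6, 9}  B5 = {1, 2, 6, 9}  B6 = {1, 2, 3, 9}
Tree: B1–B2, B1–B3, B1–B4, B4–B5, B5–B6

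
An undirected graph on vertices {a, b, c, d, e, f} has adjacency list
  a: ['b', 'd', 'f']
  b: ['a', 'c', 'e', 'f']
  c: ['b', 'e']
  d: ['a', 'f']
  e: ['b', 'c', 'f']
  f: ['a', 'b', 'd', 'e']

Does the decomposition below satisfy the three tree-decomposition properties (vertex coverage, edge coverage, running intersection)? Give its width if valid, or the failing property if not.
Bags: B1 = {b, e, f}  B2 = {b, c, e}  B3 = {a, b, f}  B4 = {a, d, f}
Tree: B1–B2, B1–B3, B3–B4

Checking the three conditions: (i) the bags cover all of {a, b, c, d, e, f}; (ii) for each edge, some bag contains both endpoints; (iii) the bags containing any fixed vertex form a subtree. All hold, so the decomposition is valid with width 3 − 1 = 2.

Yes; width 2.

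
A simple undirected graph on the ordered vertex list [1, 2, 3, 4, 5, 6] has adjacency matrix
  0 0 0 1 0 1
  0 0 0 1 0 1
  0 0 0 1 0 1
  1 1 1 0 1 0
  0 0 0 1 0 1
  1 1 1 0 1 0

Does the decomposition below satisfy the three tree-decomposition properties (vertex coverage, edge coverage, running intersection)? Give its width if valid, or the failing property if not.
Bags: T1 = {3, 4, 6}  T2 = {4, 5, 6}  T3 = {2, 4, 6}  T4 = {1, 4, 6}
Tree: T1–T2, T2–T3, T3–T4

Vertex coverage: the bags together contain {1, 2, 3, 4, 5, 6}, the full vertex set. Edge coverage: each edge of G has both endpoints in at least one bag. Running intersection: for every vertex, the bags containing it form a connected subtree. All three properties hold, so this is a valid tree decomposition of width max|bag| − 1 = 2, and hence tw(G) ≤ 2.

Yes; width 2.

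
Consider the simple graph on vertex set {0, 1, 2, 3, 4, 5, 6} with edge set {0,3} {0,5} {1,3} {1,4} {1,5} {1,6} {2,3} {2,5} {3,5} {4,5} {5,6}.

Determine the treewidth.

A width-2 tree decomposition is:
Bags: B1 = {1, 3, 5}  B2 = {1, 4, 5}  B3 = {0, 3, 5}  B4 = {1, 5, 6}  B5 = {2, 3, 5}
Tree: B1–B2, B1–B3, B2–B4, B3–B5
The largest bag has 3 vertices, giving width 2; this decomposition certifies tw(G) ≤ 2. Conversely, {0, 3, 5} is a clique of size 3, and the vertices of any clique must share a bag in every tree decomposition; so some bag has ≥ 3 vertices and tw(G) ≥ 2. Hence tw(G) = 2 exactly.

2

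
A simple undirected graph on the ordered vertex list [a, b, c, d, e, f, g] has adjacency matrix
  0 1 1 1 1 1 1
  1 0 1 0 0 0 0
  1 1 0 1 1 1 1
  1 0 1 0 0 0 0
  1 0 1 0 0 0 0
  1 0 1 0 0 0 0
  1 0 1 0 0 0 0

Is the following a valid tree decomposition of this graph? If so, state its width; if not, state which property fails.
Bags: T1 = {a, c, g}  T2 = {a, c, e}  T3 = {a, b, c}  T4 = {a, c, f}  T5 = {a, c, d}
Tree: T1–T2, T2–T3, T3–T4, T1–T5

Yes; width 2.

Checking the three conditions: (i) the bags cover all of {a, b, c, d, e, f, g}; (ii) for each edge, some bag contains both endpoints; (iii) the bags containing any fixed vertex form a subtree. All hold, so the decomposition is valid with width 3 − 1 = 2.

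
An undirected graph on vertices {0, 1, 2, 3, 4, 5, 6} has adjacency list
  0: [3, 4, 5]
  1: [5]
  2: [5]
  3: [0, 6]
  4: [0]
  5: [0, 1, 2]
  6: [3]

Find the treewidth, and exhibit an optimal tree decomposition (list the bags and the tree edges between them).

The largest bag has 2 vertices, giving width 1; this decomposition certifies tw(G) ≤ 1. G has an edge, so its treewidth is at least 1. Hence tw(G) = 1 exactly.

Treewidth 1.
Bags: B1 = {0, 5}  B2 = {0, 3}  B3 = {1, 5}  B4 = {2, 5}  B5 = {0, 4}  B6 = {3, 6}
Tree: B1–B2, B1–B3, B1–B4, B1–B5, B2–B6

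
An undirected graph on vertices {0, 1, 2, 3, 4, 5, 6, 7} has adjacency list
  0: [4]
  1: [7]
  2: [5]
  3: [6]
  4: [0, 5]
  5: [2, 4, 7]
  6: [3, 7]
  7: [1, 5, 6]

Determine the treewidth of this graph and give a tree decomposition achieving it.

The largest bag has 2 vertices, giving width 1; this decomposition certifies tw(G) ≤ 1. Any graph with an edge has treewidth ≥ 1, and G has the edge 7–6. Therefore the treewidth is 1.

Treewidth 1.
One such decomposition:
Bags: B1 = {6, 7}  B2 = {5, 7}  B3 = {2, 5}  B4 = {3, 6}  B5 = {1, 7}  B6 = {4, 5}  B7 = {0, 4}
Tree: B1–B2, B2–B3, B1–B4, B1–B5, B2–B6, B6–B7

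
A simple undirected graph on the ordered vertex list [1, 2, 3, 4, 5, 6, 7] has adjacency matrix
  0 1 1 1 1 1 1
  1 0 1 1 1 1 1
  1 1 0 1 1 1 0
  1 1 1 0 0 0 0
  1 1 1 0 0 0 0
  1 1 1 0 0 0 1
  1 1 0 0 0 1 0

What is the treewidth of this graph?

A width-3 tree decomposition is:
Bags: B1 = {1, 2, 3, 6}  B2 = {1, 2, 6, 7}  B3 = {1, 2, 3, 4}  B4 = {1, 2, 3, 5}
Tree: B1–B2, B1–B3, B3–B4
Every bag has size at most 4, so the width is 4 − 1 = 3 and tw(G) ≤ 3. On the other hand G contains the 4-clique {1, 2, 3, 4}. A clique must lie in a single bag of any decomposition, so no decomposition can have width below 3. Therefore the treewidth is 3.

3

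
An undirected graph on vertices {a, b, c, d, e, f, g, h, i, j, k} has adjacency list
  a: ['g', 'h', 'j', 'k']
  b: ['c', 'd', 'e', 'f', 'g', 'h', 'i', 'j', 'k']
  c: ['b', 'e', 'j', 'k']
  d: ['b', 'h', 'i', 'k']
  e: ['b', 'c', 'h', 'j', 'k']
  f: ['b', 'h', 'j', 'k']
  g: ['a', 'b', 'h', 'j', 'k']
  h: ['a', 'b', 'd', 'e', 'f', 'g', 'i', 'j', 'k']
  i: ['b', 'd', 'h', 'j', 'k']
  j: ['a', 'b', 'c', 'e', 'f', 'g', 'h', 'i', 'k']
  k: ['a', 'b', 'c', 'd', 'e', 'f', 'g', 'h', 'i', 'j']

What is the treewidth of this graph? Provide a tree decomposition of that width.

The largest bag has 5 vertices, giving width 4; this decomposition certifies tw(G) ≤ 4. On the other hand G contains the 5-clique {a, g, h, j, k}. A clique must lie in a single bag of any decomposition, so no decomposition can have width below 4. Therefore the treewidth is 4.

Treewidth 4.
One such decomposition:
Bags: B1 = {b, h, i, j, k}  B2 = {b, g, h, j, k}  B3 = {b, d, h, i, k}  B4 = {b, f, h, j, k}  B5 = {b, e, h, j, k}  B6 = {b, c, e, j, k}  B7 = {a, g, h, j, k}
Tree: B1–B2, B1–B3, B2–B4, B2–B5, B5–B6, B2–B7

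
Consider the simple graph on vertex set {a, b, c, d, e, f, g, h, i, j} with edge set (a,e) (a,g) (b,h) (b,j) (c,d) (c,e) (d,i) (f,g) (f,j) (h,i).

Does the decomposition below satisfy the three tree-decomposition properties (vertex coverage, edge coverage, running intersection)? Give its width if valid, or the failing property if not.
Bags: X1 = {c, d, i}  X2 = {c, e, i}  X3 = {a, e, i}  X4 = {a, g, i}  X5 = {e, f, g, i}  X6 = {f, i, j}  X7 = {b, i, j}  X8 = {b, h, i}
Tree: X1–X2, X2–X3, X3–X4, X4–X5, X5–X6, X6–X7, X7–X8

No — bags containing vertex e are not connected in the tree.

A tree decomposition must satisfy three properties: every vertex lies in some bag; for every edge, both endpoints lie together in some bag; and for every vertex, the bags containing it form a connected subtree. Here bags containing vertex e are not connected in the tree, so the decomposition is invalid.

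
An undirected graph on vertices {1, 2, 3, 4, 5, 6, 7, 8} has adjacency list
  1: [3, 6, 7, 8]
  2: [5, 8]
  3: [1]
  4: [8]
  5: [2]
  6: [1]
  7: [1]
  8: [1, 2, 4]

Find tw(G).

1

A width-1 tree decomposition is:
Bags: B1 = {1, 8}  B2 = {1, 7}  B3 = {4, 8}  B4 = {2, 8}  B5 = {1, 6}  B6 = {2, 5}  B7 = {1, 3}
Tree: B1–B2, B1–B3, B3–B4, B2–B5, B4–B6, B5–B7
The largest bag has 2 vertices, giving width 1; this decomposition certifies tw(G) ≤ 1. G has an edge, so its treewidth is at least 1. The upper and lower bounds meet at 1, so that is the treewidth.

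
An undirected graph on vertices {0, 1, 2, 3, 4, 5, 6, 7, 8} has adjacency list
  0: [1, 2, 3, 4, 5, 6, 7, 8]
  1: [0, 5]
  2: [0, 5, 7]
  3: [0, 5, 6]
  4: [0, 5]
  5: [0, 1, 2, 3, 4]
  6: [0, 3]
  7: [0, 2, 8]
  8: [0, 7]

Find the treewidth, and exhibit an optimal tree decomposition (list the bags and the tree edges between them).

Treewidth 2.
Bags: B1 = {0, 1, 5}  B2 = {0, 2, 5}  B3 = {0, 3, 5}  B4 = {0, 4, 5}  B5 = {0, 2, 7}  B6 = {0, 3, 6}  B7 = {0, 7, 8}
Tree: B1–B2, B2–B3, B2–B4, B2–B5, B3–B6, B5–B7

The largest bag has 3 vertices, giving width 2; this decomposition certifies tw(G) ≤ 2. Conversely, {0, 7, 8} is a clique of size 3, and the vertices of any clique must share a bag in every tree decomposition; so some bag has ≥ 3 vertices and tw(G) ≥ 2. The upper and lower bounds meet at 2, so that is the treewidth.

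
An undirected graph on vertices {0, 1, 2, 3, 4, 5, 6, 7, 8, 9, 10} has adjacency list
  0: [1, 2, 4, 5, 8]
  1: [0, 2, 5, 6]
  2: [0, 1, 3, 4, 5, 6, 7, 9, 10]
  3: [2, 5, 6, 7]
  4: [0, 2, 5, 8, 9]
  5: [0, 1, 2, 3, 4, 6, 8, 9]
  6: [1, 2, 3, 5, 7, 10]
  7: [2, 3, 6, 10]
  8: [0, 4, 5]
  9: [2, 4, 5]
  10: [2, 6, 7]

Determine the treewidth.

A width-3 tree decomposition is:
Bags: B1 = {0, 1, 2, 5}  B2 = {0, 2, 4, 5}  B3 = {1, 2, 5, 6}  B4 = {0, 4, 5, 8}  B5 = {2, 3, 5, 6}  B6 = {2, 3, 6, 7}  B7 = {2, 6, 7, 10}  B8 = {2, 4, 5, 9}
Tree: B1–B2, B1–B3, B2–B4, B3–B5, B5–B6, B6–B7, B2–B8
Each bag holds 4 vertices, so the decomposition has width 3, which upper-bounds the treewidth. For the lower bound, the 4 vertices {0, 4, 5, 8} are pairwise adjacent, and any tree decomposition puts a clique entirely inside one bag — forcing width ≥ 3. Combining the bounds, tw(G) = 3.

3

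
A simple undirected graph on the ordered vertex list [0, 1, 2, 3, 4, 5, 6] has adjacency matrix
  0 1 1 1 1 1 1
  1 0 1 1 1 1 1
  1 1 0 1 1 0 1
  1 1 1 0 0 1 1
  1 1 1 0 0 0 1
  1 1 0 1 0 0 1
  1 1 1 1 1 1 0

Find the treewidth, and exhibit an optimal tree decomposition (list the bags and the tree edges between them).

Each bag holds 5 vertices, so the decomposition has width 4, which upper-bounds the treewidth. On the other hand G contains the 5-clique {0, 1, 2, 3, 6}. A clique must lie in a single bag of any decomposition, so no decomposition can have width below 4. Therefore the treewidth is 4.

Treewidth 4.
Bags: B1 = {0, 1, 2, 3, 6}  B2 = {0, 1, 2, 4, 6}  B3 = {0, 1, 3, 5, 6}
Tree: B1–B2, B1–B3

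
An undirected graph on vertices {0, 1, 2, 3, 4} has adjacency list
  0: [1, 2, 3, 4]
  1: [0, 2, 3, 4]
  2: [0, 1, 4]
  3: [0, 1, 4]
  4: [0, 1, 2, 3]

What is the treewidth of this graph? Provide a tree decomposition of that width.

Treewidth 3.
One such decomposition:
Bags: B1 = {0, 1, 3, 4}  B2 = {0, 1, 2, 4}
Tree: B1–B2

Every bag has size at most 4, so the width is 4 − 1 = 3 and tw(G) ≤ 3. Conversely, {0, 1, 2, 4} is a clique of size 4, and the vertices of any clique must share a bag in every tree decomposition; so some bag has ≥ 4 vertices and tw(G) ≥ 3. Therefore the treewidth is 3.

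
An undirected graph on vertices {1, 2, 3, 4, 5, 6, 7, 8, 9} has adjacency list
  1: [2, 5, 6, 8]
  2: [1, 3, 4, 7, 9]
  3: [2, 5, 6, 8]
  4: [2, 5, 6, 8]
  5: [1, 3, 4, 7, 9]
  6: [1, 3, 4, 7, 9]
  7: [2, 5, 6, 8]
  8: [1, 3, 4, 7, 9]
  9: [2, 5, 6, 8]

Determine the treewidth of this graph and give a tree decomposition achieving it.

The largest bag has 5 vertices, giving width 4; this decomposition certifies tw(G) ≤ 4. For the lower bound: the 5 vertex sets {6,9}, {5,7}, {1,8}, {2}, {4} are disjoint, each induces a connected subgraph, and every pair is joined by at least one edge of G. Contracting each set to a single vertex therefore yields K_{5} as a minor, and since treewidth is minor-monotone, tw(G) ≥ tw(K_{5}) = 4. Therefore the treewidth is 4.

Treewidth 4.
One such decomposition:
Bags: B1 = {2, 5, 6, 8, 9}  B2 = {2, 5, 6, 7, 8}  B3 = {1, 2, 5, 6, 8}  B4 = {2, 4, 5, 6, 8}  B5 = {2, 3, 5, 6, 8}
Tree: B1–B2, B2–B3, B3–B4, B4–B5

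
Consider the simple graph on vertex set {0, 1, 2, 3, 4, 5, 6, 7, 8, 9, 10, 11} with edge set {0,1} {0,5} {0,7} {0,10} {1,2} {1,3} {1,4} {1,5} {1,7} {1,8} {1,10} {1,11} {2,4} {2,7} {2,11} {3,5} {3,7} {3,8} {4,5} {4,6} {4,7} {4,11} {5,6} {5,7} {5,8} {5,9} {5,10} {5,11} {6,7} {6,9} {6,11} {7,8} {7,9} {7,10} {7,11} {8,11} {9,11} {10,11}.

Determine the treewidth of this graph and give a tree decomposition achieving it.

Treewidth 4.
Bags: B1 = {1, 4, 5, 7, 11}  B2 = {4, 5, 6, 7, 11}  B3 = {1, 5, 7, 8, 11}  B4 = {5, 6, 7, 9, 11}  B5 = {1, 5, 7, 10, 11}  B6 = {0, 1, 5, 7, 10}  B7 = {1, 2, 4, 7, 11}  B8 = {1, 3, 5, 7, 8}
Tree: B1–B2, B1–B3, B2–B4, B3–B5, B5–B6, B1–B7, B3–B8

The largest bag has 5 vertices, giving width 4; this decomposition certifies tw(G) ≤ 4. Conversely, {1, 2, 4, 7, 11} is a clique of size 5, and the vertices of any clique must share a bag in every tree decomposition; so some bag has ≥ 5 vertices and tw(G) ≥ 4. Therefore the treewidth is 4.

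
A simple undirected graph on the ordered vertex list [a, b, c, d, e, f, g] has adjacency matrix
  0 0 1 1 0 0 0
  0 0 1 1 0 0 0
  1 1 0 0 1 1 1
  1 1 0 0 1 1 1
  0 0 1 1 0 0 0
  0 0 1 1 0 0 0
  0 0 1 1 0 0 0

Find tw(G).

2

A width-2 tree decomposition is:
Bags: B1 = {c, d, f}  B2 = {a, c, d}  B3 = {c, d, g}  B4 = {b, c, d}  B5 = {c, d, e}
Tree: B1–B2, B2–B3, B3–B4, B4–B5
The largest bag has 3 vertices, giving width 2; this decomposition certifies tw(G) ≤ 2. For the lower bound, G contains the cycle d–f–c–a–d, so G is not a forest; only forests have treewidth ≤ 1, hence tw(G) ≥ 2. Therefore the treewidth is 2.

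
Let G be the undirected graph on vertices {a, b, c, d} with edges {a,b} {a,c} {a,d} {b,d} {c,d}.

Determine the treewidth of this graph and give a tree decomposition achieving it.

The largest bag has 3 vertices, giving width 2; this decomposition certifies tw(G) ≤ 2. On the other hand G contains the 3-clique {a, c, d}. A clique must lie in a single bag of any decomposition, so no decomposition can have width below 2. The upper and lower bounds meet at 2, so that is the treewidth.

Treewidth 2.
One such decomposition:
Bags: B1 = {a, c, d}  B2 = {a, b, d}
Tree: B1–B2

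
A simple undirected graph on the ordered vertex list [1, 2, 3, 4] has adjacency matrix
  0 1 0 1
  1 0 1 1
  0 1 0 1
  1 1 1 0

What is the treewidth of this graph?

2

A width-2 tree decomposition is:
Bags: B1 = {2, 3, 4}  B2 = {1, 2, 4}
Tree: B1–B2
The largest bag has 3 vertices, giving width 2; this decomposition certifies tw(G) ≤ 2. On the other hand G contains the 3-clique {1, 2, 4}. A clique must lie in a single bag of any decomposition, so no decomposition can have width below 2. Combining the bounds, tw(G) = 2.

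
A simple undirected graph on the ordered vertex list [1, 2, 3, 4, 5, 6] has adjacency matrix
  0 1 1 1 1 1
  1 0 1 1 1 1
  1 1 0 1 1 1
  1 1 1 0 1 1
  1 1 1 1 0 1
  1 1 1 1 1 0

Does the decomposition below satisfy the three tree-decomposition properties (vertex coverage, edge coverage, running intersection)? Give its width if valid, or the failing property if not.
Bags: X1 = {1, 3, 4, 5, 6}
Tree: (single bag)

A tree decomposition must satisfy three properties: every vertex lies in some bag; for every edge, both endpoints lie together in some bag; and for every vertex, the bags containing it form a connected subtree. Here vertex 2 appears in no bag, so the decomposition is invalid.

No — vertex 2 appears in no bag.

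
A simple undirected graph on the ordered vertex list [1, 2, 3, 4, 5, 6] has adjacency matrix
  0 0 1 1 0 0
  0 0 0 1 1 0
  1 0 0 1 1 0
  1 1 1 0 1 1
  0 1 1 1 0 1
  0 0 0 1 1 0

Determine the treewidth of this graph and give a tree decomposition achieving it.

Treewidth 2.
One optimal decomposition is:
Bags: B1 = {3, 4, 5}  B2 = {4, 5, 6}  B3 = {1, 3, 4}  B4 = {2, 4, 5}
Tree: B1–B2, B1–B3, B1–B4

Every bag has size at most 3, so the width is 3 − 1 = 2 and tw(G) ≤ 2. On the other hand G contains the 3-clique {1, 3, 4}. A clique must lie in a single bag of any decomposition, so no decomposition can have width below 2. Therefore the treewidth is 2.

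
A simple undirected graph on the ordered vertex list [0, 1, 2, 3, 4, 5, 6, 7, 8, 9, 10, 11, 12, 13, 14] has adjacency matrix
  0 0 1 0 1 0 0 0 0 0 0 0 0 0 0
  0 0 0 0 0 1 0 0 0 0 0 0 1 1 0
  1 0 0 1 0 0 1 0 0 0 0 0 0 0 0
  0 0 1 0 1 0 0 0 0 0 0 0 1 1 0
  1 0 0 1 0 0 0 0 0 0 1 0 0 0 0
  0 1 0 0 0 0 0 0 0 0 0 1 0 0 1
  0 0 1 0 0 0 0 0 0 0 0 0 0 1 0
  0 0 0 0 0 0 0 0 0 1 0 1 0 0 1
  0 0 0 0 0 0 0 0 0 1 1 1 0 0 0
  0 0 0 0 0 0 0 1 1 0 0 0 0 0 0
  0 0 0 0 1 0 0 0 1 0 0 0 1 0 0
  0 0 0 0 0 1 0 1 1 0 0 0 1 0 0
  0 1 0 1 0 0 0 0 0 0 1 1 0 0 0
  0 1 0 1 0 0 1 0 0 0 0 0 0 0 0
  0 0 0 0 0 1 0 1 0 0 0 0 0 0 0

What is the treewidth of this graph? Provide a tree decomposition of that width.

The largest bag has 4 vertices, giving width 3; this decomposition certifies tw(G) ≤ 3. For the lower bound: the 4 vertex sets {0,2,6}, {4}, {3}, {1,10,12,13} are disjoint, each induces a connected subgraph, and every pair is joined by at least one edge of G. Contracting each set to a single vertex therefore yields K_{4} as a minor, and since treewidth is minor-monotone, tw(G) ≥ tw(K_{4}) = 3. Hence tw(G) = 3 exactly.

Treewidth 3.
One optimal decomposition is:
Bags: B1 = {0, 2, 4, 6}  B2 = {2, 3, 4, 6}  B3 = {3, 4, 6, 13}  B4 = {3, 4, 10, 13}  B5 = {3, 10, 12, 13}  B6 = {1, 10, 12, 13}  B7 = {1, 8, 10, 12}  B8 = {1, 8, 11, 12}  B9 = {1, 5, 8, 11}  B10 = {5, 8, 9, 11}  B11 = {5, 7, 9, 11}  B12 = {5, 7, 9, 14}
Tree: B1–B2, B2–B3, B3–B4, B4–B5, B5–B6, B6–B7, B7–B8, B8–B9, B9–B10, B10–B11, B11–B12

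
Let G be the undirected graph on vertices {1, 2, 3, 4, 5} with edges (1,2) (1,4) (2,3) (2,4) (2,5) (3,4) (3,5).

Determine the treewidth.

A width-2 tree decomposition is:
Bags: B1 = {2, 3, 4}  B2 = {2, 3, 5}  B3 = {1, 2, 4}
Tree: B1–B2, B1–B3
Each bag holds 3 vertices, so the decomposition has width 2, which upper-bounds the treewidth. Conversely, {1, 2, 4} is a clique of size 3, and the vertices of any clique must share a bag in every tree decomposition; so some bag has ≥ 3 vertices and tw(G) ≥ 2. Combining the bounds, tw(G) = 2.

2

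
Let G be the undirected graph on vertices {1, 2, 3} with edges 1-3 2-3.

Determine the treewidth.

1

A width-1 tree decomposition is:
Bags: B1 = {1, 3}  B2 = {2, 3}
Tree: B1–B2
The largest bag has 2 vertices, giving width 1; this decomposition certifies tw(G) ≤ 1. G has an edge, so its treewidth is at least 1. The upper and lower bounds meet at 1, so that is the treewidth.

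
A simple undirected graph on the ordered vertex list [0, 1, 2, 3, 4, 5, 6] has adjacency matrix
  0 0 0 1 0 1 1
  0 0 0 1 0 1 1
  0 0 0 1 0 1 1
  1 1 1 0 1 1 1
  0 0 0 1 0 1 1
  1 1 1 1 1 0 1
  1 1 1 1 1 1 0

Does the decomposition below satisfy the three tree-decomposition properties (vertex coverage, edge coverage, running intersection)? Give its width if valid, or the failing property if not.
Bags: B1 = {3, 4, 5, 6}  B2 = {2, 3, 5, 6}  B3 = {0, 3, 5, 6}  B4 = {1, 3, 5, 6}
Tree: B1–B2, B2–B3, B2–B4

Checking the three conditions: (i) the bags cover all of {0, 1, 2, 3, 4, 5, 6}; (ii) for each edge, some bag contains both endpoints; (iii) the bags containing any fixed vertex form a subtree. All hold, so the decomposition is valid with width 4 − 1 = 3.

Yes; width 3.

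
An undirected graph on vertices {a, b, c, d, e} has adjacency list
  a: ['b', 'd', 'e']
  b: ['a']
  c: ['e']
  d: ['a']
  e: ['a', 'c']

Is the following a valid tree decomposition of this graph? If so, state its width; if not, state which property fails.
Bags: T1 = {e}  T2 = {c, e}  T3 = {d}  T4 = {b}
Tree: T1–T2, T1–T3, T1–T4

No — vertex a appears in no bag.

A tree decomposition must satisfy three properties: every vertex lies in some bag; for every edge, both endpoints lie together in some bag; and for every vertex, the bags containing it form a connected subtree. Here vertex a appears in no bag, so the decomposition is invalid.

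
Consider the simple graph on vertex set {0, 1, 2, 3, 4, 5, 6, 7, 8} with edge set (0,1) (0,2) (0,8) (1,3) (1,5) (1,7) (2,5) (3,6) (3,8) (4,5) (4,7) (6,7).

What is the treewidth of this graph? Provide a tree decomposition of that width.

Treewidth 3.
One such decomposition:
Bags: B1 = {0, 3, 6, 8}  B2 = {0, 1, 3, 6}  B3 = {0, 1, 6, 7}  B4 = {0, 1, 2, 7}  B5 = {1, 2, 5, 7}  B6 = {2, 4, 5, 7}
Tree: B1–B2, B2–B3, B3–B4, B4–B5, B5–B6

The largest bag has 4 vertices, giving width 3; this decomposition certifies tw(G) ≤ 3. For the lower bound: the 4 vertex sets {3,6,8}, {0}, {1}, {2,4,5,7} are disjoint, each induces a connected subgraph, and every pair is joined by at least one edge of G. Contracting each set to a single vertex therefore yields K_{4} as a minor, and since treewidth is minor-monotone, tw(G) ≥ tw(K_{4}) = 3. Hence tw(G) = 3 exactly.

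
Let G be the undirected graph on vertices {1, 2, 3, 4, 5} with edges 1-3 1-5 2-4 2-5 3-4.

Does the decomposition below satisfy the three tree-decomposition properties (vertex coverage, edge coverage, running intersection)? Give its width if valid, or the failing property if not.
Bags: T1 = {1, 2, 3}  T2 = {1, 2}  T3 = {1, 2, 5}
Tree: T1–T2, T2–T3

A tree decomposition must satisfy three properties: every vertex lies in some bag; for every edge, both endpoints lie together in some bag; and for every vertex, the bags containing it form a connected subtree. Here vertex 4 appears in no bag, so the decomposition is invalid.

No — vertex 4 appears in no bag.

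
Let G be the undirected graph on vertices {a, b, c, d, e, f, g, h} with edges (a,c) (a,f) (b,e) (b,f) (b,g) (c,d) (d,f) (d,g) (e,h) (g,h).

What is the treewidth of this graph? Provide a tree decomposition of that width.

Treewidth 2.
One optimal decomposition is:
Bags: B1 = {b, e, h}  B2 = {b, g, h}  B3 = {b, f, g}  B4 = {d, f, g}  B5 = {a, d, f}  B6 = {a, c, d}
Tree: B1–B2, B2–B3, B3–B4, B4–B5, B5–B6

Each bag holds 3 vertices, so the decomposition has width 2, which upper-bounds the treewidth. Since e–h–g–b–e is a cycle in G, G is not acyclic. Forests are exactly the graphs of treewidth ≤ 1, so tw(G) ≥ 2. Therefore the treewidth is 2.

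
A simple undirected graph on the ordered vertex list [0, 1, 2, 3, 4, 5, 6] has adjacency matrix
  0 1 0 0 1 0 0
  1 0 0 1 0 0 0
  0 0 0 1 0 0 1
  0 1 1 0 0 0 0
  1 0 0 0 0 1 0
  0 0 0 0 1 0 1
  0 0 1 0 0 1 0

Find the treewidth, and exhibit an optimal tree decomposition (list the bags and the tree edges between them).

Treewidth 2.
One such decomposition:
Bags: B1 = {2, 5, 6}  B2 = {2, 4, 5}  B3 = {0, 2, 4}  B4 = {0, 1, 2}  B5 = {1, 2, 3}
Tree: B1–B2, B2–B3, B3–B4, B4–B5

The largest bag has 3 vertices, giving width 2; this decomposition certifies tw(G) ≤ 2. For the lower bound, G contains the cycle 2–6–5–4–0–1–3–2, so G is not a forest; only forests have treewidth ≤ 1, hence tw(G) ≥ 2. Combining the bounds, tw(G) = 2.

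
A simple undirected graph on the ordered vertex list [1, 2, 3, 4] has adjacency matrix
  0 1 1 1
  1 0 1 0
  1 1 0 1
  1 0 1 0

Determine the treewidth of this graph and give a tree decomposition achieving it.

The largest bag has 3 vertices, giving width 2; this decomposition certifies tw(G) ≤ 2. Conversely, {1, 2, 3} is a clique of size 3, and the vertices of any clique must share a bag in every tree decomposition; so some bag has ≥ 3 vertices and tw(G) ≥ 2. The upper and lower bounds meet at 2, so that is the treewidth.

Treewidth 2.
One such decomposition:
Bags: B1 = {1, 2, 3}  B2 = {1, 3, 4}
Tree: B1–B2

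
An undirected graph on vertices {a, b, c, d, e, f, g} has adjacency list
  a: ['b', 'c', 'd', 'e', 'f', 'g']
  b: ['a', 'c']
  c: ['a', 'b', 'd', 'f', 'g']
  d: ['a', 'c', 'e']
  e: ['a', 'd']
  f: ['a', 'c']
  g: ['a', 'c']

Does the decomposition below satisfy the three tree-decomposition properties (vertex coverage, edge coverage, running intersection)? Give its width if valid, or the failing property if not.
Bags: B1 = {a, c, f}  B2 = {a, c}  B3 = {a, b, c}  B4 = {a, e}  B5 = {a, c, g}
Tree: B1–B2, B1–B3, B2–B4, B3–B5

No — vertex d appears in no bag.

A tree decomposition must satisfy three properties: every vertex lies in some bag; for every edge, both endpoints lie together in some bag; and for every vertex, the bags containing it form a connected subtree. Here vertex d appears in no bag, so the decomposition is invalid.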